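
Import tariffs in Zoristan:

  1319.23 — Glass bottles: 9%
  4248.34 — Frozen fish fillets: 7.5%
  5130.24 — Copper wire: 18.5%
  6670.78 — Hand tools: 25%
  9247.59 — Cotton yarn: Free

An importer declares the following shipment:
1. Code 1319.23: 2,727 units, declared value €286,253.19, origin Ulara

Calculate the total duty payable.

€25,762.79

Line 1 (1319.23, Ulara, 2,727 units, €286,253.19):
Base rate for 1319.23 is 9%.
Duty = €286,253.19 × 9% = €25,762.79.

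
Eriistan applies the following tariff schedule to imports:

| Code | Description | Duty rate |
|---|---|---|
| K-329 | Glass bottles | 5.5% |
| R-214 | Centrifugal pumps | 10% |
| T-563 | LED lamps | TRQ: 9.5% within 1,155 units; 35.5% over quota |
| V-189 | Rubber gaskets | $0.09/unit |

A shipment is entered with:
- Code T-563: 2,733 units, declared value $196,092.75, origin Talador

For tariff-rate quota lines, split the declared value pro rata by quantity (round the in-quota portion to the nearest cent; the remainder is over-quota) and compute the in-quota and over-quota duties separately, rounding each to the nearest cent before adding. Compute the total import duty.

$48,066.40

Line 1 (T-563, Talador, 2,733 units, $196,092.75):
Code T-563 is under a tariff-rate quota (threshold 1,155 units). In-quota: 1,155 units at 9.5%; over-quota: 1,578 units at 35.5%.
Pro-rata value split: in-quota = $196,092.75 × 1,155/2,733 = $82,871.25; over-quota = $196,092.75 − $82,871.25 = $113,221.50.
In-quota duty = $82,871.25 × 9.5% = $7,872.77. Over-quota duty = $113,221.50 × 35.5% = $40,193.63.
Line duty = $7,872.77 + $40,193.63 = $48,066.40.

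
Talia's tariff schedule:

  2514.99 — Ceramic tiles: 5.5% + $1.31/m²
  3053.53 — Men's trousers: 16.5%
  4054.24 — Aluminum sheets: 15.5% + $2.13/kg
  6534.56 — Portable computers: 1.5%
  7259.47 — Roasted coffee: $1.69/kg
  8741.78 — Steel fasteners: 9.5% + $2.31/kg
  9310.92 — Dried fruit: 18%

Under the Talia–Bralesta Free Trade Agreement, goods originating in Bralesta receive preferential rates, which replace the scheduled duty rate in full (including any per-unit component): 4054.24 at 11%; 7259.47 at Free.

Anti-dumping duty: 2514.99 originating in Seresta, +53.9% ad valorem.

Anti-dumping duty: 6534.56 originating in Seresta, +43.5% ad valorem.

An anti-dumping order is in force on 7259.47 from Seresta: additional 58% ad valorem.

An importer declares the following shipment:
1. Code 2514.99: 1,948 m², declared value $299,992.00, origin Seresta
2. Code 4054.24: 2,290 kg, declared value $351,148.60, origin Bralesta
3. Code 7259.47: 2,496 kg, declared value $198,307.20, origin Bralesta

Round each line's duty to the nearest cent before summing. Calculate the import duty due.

Line 1 (2514.99, Seresta, 1,948 m², $299,992.00):
Base rate for 2514.99 is 5.5% + $1.31/m².
Additional duty on 2514.99 from Seresta: +53.9%. Applied ad valorem rate: 5.5% + 53.9% = 59.4%.
Duty = $299,992.00 × 59.4% + 1,948 × $1.31 = $180,747.13.
Line 2 (4054.24, Bralesta, 2,290 kg, $351,148.60):
Base rate for 4054.24 is 15.5% + $2.13/kg.
Origin Bralesta qualifies under the Talia–Bralesta agreement and 4054.24 is covered: preferential rate 11% applies instead.
Duty = $351,148.60 × 11% = $38,626.35.
Line 3 (7259.47, Bralesta, 2,496 kg, $198,307.20):
Base rate for 7259.47 is $1.69/kg.
Origin Bralesta qualifies under the Talia–Bralesta agreement and 7259.47 is covered: preferential rate Free applies instead.
The additional-duty order on 7259.47 targets Seresta, not Bralesta; it does not apply.
Duty = $198,307.20 × 0% = $0.00.
Total = $180,747.13 + $38,626.35 + $0.00 = $219,373.48.

$219,373.48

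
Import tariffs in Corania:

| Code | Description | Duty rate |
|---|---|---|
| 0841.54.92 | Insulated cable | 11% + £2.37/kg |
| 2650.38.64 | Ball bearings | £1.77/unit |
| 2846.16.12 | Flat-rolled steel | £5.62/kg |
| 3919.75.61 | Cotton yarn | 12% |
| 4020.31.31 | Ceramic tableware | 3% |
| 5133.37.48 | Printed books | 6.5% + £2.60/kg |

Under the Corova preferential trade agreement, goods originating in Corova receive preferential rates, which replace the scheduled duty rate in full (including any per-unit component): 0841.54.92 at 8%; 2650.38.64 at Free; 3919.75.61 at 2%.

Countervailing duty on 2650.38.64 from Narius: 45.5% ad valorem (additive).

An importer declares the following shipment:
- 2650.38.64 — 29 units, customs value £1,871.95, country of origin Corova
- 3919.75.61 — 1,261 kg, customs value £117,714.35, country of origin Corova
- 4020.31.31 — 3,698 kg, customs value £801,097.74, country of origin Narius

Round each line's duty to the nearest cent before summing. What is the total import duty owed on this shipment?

£26,387.22

Line 1 (2650.38.64, Corova, 29 units, £1,871.95):
Base rate for 2650.38.64 is £1.77/unit.
Origin Corova qualifies under the Corania–Corova agreement and 2650.38.64 is covered: preferential rate Free applies instead.
The additional-duty order on 2650.38.64 targets Narius, not Corova; it does not apply.
Duty = £1,871.95 × 0% = £0.00.
Line 2 (3919.75.61, Corova, 1,261 kg, £117,714.35):
Base rate for 3919.75.61 is 12%.
Origin Corova qualifies under the Corania–Corova agreement and 3919.75.61 is covered: preferential rate 2% applies instead.
Duty = £117,714.35 × 2% = £2,354.29.
Line 3 (4020.31.31, Narius, 3,698 kg, £801,097.74):
Base rate for 4020.31.31 is 3%.
Duty = £801,097.74 × 3% = £24,032.93.
Total = £0.00 + £2,354.29 + £24,032.93 = £26,387.22.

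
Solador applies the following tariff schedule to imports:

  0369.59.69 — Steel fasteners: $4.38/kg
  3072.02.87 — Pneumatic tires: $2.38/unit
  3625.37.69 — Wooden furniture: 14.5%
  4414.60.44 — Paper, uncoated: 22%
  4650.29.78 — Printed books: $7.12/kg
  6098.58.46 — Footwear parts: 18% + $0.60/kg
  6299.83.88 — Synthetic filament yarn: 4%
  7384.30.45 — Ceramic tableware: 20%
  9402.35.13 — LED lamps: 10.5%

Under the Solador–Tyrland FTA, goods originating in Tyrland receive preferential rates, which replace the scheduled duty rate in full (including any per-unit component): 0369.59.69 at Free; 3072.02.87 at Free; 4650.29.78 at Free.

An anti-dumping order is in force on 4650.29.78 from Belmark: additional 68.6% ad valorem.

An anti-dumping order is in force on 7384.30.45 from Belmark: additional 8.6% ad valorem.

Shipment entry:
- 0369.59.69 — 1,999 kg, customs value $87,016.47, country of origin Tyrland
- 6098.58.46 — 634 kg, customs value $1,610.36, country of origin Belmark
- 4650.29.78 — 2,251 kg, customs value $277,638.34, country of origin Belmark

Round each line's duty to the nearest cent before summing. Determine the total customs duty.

$207,157.28

Line 1 (0369.59.69, Tyrland, 1,999 kg, $87,016.47):
Base rate for 0369.59.69 is $4.38/kg.
Origin Tyrland qualifies under the Solador–Tyrland agreement and 0369.59.69 is covered: preferential rate Free applies instead.
Duty = $87,016.47 × 0% = $0.00.
Line 2 (6098.58.46, Belmark, 634 kg, $1,610.36):
Base rate for 6098.58.46 is 18% + $0.60/kg.
Duty = $1,610.36 × 18% + 634 × $0.60 = $670.26.
Line 3 (4650.29.78, Belmark, 2,251 kg, $277,638.34):
Base rate for 4650.29.78 is $7.12/kg.
4650.29.78 has an FTA preferential rate, but origin Belmark is not Tyrland; base rate stands.
Additional duty on 4650.29.78 from Belmark: +68.6% ad valorem. Applied ad valorem rate = 68.6%.
Duty = $277,638.34 × 68.6% + 2,251 × $7.12 = $206,487.02.
Total = $0.00 + $670.26 + $206,487.02 = $207,157.28.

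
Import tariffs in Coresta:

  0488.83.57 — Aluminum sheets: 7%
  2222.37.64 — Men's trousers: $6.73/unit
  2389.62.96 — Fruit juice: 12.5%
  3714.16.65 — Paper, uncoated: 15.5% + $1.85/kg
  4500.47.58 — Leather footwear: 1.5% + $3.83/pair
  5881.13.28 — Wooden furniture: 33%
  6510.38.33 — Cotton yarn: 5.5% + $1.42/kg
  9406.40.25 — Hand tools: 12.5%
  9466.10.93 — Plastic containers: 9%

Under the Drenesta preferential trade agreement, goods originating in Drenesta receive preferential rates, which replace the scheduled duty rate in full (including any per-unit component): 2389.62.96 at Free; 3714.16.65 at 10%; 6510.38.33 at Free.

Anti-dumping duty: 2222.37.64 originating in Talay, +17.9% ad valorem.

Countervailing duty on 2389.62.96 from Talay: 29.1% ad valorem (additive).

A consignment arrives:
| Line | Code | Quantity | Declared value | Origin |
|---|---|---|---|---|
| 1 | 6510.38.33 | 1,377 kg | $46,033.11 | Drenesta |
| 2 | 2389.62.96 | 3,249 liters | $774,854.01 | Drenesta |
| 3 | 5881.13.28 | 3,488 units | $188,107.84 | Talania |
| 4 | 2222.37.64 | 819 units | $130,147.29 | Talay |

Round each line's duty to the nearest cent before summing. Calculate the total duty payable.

Line 1 (6510.38.33, Drenesta, 1,377 kg, $46,033.11):
Base rate for 6510.38.33 is 5.5% + $1.42/kg.
Origin Drenesta qualifies under the Coresta–Drenesta agreement and 6510.38.33 is covered: preferential rate Free applies instead.
Duty = $46,033.11 × 0% = $0.00.
Line 2 (2389.62.96, Drenesta, 3,249 liters, $774,854.01):
Base rate for 2389.62.96 is 12.5%.
Origin Drenesta qualifies under the Coresta–Drenesta agreement and 2389.62.96 is covered: preferential rate Free applies instead.
The additional-duty order on 2389.62.96 targets Talay, not Drenesta; it does not apply.
Duty = $774,854.01 × 0% = $0.00.
Line 3 (5881.13.28, Talania, 3,488 units, $188,107.84):
Base rate for 5881.13.28 is 33%.
Duty = $188,107.84 × 33% = $62,075.59.
Line 4 (2222.37.64, Talay, 819 units, $130,147.29):
Base rate for 2222.37.64 is $6.73/unit.
Additional duty on 2222.37.64 from Talay: +17.9% ad valorem. Applied ad valorem rate = 17.9%.
Duty = $130,147.29 × 17.9% + 819 × $6.73 = $28,808.23.
Total = $0.00 + $0.00 + $62,075.59 + $28,808.23 = $90,883.82.

$90,883.82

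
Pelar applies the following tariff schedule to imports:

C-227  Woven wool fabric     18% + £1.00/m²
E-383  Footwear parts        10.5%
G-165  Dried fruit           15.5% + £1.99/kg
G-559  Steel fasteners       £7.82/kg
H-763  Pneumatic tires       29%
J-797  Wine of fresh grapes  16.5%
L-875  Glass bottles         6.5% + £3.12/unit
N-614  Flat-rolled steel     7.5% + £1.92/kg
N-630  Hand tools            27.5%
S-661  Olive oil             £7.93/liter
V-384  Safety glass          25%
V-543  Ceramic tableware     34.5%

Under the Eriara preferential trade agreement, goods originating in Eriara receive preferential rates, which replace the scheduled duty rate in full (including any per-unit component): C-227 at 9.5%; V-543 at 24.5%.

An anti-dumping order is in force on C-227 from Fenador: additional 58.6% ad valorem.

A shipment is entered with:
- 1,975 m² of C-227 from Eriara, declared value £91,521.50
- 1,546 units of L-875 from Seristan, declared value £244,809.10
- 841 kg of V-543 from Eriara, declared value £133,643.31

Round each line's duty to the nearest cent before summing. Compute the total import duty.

£62,173.26

Line 1 (C-227, Eriara, 1,975 m², £91,521.50):
Base rate for C-227 is 18% + £1.00/m².
Origin Eriara qualifies under the Pelar–Eriara agreement and C-227 is covered: preferential rate 9.5% applies instead.
The additional-duty order on C-227 targets Fenador, not Eriara; it does not apply.
Duty = £91,521.50 × 9.5% = £8,694.54.
Line 2 (L-875, Seristan, 1,546 units, £244,809.10):
Base rate for L-875 is 6.5% + £3.12/unit.
Duty = £244,809.10 × 6.5% + 1,546 × £3.12 = £20,736.11.
Line 3 (V-543, Eriara, 841 kg, £133,643.31):
Base rate for V-543 is 34.5%.
Origin Eriara qualifies under the Pelar–Eriara agreement and V-543 is covered: preferential rate 24.5% applies instead.
Duty = £133,643.31 × 24.5% = £32,742.61.
Total = £8,694.54 + £20,736.11 + £32,742.61 = £62,173.26.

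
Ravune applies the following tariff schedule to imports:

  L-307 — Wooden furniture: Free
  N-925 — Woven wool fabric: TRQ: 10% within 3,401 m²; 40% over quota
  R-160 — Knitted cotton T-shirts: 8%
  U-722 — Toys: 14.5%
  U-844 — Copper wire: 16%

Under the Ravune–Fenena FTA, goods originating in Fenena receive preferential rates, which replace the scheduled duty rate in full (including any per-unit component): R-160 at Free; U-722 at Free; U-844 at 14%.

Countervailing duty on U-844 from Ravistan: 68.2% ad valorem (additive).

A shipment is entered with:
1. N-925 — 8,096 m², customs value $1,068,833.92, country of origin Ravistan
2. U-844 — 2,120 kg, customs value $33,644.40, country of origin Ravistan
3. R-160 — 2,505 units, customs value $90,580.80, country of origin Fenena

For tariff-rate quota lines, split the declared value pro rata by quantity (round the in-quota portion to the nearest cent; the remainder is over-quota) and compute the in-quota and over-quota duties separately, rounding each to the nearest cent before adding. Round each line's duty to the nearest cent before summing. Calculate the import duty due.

$321,162.14

Line 1 (N-925, Ravistan, 8,096 m², $1,068,833.92):
Code N-925 is under a tariff-rate quota (threshold 3,401 m²). In-quota: 3,401 m² at 10%; over-quota: 4,695 m² at 40%.
Pro-rata value split: in-quota = $1,068,833.92 × 3,401/8,096 = $449,000.02; over-quota = $1,068,833.92 − $449,000.02 = $619,833.90.
In-quota duty = $449,000.02 × 10% = $44,900.00. Over-quota duty = $619,833.90 × 40% = $247,933.56.
Line duty = $44,900.00 + $247,933.56 = $292,833.56.
Line 2 (U-844, Ravistan, 2,120 kg, $33,644.40):
Base rate for U-844 is 16%.
U-844 has an FTA preferential rate, but origin Ravistan is not Fenena; base rate stands.
Additional duty on U-844 from Ravistan: +68.2%. Applied ad valorem rate: 16% + 68.2% = 84.2%.
Duty = $33,644.40 × 84.2% = $28,328.58.
Line 3 (R-160, Fenena, 2,505 units, $90,580.80):
Base rate for R-160 is 8%.
Origin Fenena qualifies under the Ravune–Fenena agreement and R-160 is covered: preferential rate Free applies instead.
Duty = $90,580.80 × 0% = $0.00.
Total = $292,833.56 + $28,328.58 + $0.00 = $321,162.14.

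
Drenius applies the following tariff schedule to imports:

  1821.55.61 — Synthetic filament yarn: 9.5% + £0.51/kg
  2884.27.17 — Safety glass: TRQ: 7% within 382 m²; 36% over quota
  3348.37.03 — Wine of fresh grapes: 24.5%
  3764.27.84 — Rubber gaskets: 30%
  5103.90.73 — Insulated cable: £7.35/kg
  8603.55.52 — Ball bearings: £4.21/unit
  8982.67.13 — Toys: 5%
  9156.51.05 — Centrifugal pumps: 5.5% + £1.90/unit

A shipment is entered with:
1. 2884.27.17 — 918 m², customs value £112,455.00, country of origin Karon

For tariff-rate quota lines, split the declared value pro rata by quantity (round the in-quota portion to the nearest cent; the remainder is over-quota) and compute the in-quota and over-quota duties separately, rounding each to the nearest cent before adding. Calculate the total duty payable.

Line 1 (2884.27.17, Karon, 918 m², £112,455.00):
Code 2884.27.17 is under a tariff-rate quota (threshold 382 m²). In-quota: 382 m² at 7%; over-quota: 536 m² at 36%.
Pro-rata value split: in-quota = £112,455.00 × 382/918 = £46,795.00; over-quota = £112,455.00 − £46,795.00 = £65,660.00.
In-quota duty = £46,795.00 × 7% = £3,275.65. Over-quota duty = £65,660.00 × 36% = £23,637.60.
Line duty = £3,275.65 + £23,637.60 = £26,913.25.

£26,913.25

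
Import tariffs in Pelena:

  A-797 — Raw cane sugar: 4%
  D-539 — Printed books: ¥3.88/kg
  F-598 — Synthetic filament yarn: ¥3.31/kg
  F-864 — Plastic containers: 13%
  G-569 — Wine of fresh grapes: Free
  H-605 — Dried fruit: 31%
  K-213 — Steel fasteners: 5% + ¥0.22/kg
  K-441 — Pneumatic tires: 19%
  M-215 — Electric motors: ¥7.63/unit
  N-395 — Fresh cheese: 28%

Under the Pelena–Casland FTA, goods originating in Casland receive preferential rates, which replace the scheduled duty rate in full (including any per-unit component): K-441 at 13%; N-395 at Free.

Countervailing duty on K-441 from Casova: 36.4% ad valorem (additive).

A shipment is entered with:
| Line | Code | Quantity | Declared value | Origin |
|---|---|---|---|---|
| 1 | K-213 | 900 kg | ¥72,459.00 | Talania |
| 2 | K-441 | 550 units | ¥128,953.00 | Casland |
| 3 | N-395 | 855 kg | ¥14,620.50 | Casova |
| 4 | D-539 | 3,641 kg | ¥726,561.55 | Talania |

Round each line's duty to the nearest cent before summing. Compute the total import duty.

¥38,805.66

Line 1 (K-213, Talania, 900 kg, ¥72,459.00):
Base rate for K-213 is 5% + ¥0.22/kg.
Duty = ¥72,459.00 × 5% + 900 × ¥0.22 = ¥3,820.95.
Line 2 (K-441, Casland, 550 units, ¥128,953.00):
Base rate for K-441 is 19%.
Origin Casland qualifies under the Pelena–Casland agreement and K-441 is covered: preferential rate 13% applies instead.
The additional-duty order on K-441 targets Casova, not Casland; it does not apply.
Duty = ¥128,953.00 × 13% = ¥16,763.89.
Line 3 (N-395, Casova, 855 kg, ¥14,620.50):
Base rate for N-395 is 28%.
N-395 has an FTA preferential rate, but origin Casova is not Casland; base rate stands.
Duty = ¥14,620.50 × 28% = ¥4,093.74.
Line 4 (D-539, Talania, 3,641 kg, ¥726,561.55):
Base rate for D-539 is ¥3.88/kg.
Duty = 3,641 × ¥3.88 = ¥14,127.08.
Total = ¥3,820.95 + ¥16,763.89 + ¥4,093.74 + ¥14,127.08 = ¥38,805.66.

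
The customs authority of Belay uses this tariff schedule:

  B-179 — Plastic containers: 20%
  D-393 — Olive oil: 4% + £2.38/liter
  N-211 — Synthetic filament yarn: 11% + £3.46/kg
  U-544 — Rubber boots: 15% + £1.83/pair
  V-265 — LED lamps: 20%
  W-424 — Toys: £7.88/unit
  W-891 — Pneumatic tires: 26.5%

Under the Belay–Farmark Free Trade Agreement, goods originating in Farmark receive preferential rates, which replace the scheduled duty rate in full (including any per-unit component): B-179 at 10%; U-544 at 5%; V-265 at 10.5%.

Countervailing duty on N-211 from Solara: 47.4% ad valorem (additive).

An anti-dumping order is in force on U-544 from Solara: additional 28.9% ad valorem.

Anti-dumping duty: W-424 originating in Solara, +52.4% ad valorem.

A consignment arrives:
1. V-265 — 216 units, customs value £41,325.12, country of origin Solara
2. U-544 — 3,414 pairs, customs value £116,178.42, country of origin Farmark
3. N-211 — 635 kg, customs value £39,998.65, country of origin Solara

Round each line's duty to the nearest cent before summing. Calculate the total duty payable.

Line 1 (V-265, Solara, 216 units, £41,325.12):
Base rate for V-265 is 20%.
V-265 has an FTA preferential rate, but origin Solara is not Farmark; base rate stands.
Duty = £41,325.12 × 20% = £8,265.02.
Line 2 (U-544, Farmark, 3,414 pairs, £116,178.42):
Base rate for U-544 is 15% + £1.83/pair.
Origin Farmark qualifies under the Belay–Farmark agreement and U-544 is covered: preferential rate 5% applies instead.
The additional-duty order on U-544 targets Solara, not Farmark; it does not apply.
Duty = £116,178.42 × 5% = £5,808.92.
Line 3 (N-211, Solara, 635 kg, £39,998.65):
Base rate for N-211 is 11% + £3.46/kg.
Additional duty on N-211 from Solara: +47.4%. Applied ad valorem rate: 11% + 47.4% = 58.4%.
Duty = £39,998.65 × 58.4% + 635 × £3.46 = £25,556.31.
Total = £8,265.02 + £5,808.92 + £25,556.31 = £39,630.25.

£39,630.25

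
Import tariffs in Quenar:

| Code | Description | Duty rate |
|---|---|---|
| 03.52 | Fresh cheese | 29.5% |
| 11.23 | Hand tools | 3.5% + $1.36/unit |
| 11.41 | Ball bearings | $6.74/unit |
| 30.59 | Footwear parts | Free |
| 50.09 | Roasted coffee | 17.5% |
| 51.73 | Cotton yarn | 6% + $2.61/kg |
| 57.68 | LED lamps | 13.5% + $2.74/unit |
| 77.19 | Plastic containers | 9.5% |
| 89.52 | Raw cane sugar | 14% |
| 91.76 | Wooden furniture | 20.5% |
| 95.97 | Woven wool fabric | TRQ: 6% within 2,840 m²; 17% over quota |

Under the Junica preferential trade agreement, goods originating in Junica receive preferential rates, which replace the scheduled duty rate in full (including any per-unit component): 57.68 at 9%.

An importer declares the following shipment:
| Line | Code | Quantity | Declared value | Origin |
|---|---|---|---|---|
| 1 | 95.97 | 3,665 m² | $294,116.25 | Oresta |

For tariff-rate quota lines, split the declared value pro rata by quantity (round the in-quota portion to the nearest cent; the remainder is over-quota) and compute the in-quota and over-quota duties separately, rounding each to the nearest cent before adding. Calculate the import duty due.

Line 1 (95.97, Oresta, 3,665 m², $294,116.25):
Code 95.97 is under a tariff-rate quota (threshold 2,840 m²). In-quota: 2,840 m² at 6%; over-quota: 825 m² at 17%.
Pro-rata value split: in-quota = $294,116.25 × 2,840/3,665 = $227,910.00; over-quota = $294,116.25 − $227,910.00 = $66,206.25.
In-quota duty = $227,910.00 × 6% = $13,674.60. Over-quota duty = $66,206.25 × 17% = $11,255.06.
Line duty = $13,674.60 + $11,255.06 = $24,929.66.

$24,929.66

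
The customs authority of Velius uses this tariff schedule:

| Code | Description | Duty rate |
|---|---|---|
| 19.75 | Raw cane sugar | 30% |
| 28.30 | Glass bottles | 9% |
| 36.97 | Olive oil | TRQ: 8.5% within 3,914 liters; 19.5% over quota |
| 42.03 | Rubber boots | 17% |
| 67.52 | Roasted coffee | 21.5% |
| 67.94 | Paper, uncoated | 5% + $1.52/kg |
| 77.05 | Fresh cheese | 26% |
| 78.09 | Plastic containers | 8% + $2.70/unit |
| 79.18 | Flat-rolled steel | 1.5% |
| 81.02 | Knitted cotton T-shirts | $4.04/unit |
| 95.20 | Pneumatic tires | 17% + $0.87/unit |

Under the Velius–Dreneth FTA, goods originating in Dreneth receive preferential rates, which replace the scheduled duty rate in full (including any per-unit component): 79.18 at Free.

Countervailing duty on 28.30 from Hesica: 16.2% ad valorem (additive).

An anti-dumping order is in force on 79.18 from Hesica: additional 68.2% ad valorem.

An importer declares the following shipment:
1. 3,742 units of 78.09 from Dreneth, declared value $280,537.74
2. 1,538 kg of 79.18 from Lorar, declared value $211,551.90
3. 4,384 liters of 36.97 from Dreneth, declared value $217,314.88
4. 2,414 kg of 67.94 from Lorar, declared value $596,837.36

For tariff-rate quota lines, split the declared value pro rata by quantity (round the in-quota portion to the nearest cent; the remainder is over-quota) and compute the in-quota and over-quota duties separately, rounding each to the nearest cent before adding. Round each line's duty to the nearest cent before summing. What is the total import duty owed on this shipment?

Line 1 (78.09, Dreneth, 3,742 units, $280,537.74):
Base rate for 78.09 is 8% + $2.70/unit.
Origin Dreneth is the FTA partner but 78.09 is not on the preference list; base rate stands.
Duty = $280,537.74 × 8% + 3,742 × $2.70 = $32,546.42.
Line 2 (79.18, Lorar, 1,538 kg, $211,551.90):
Base rate for 79.18 is 1.5%.
79.18 has an FTA preferential rate, but origin Lorar is not Dreneth; base rate stands.
The additional-duty order on 79.18 targets Hesica, not Lorar; it does not apply.
Duty = $211,551.90 × 1.5% = $3,173.28.
Line 3 (36.97, Dreneth, 4,384 liters, $217,314.88):
Code 36.97 is under a tariff-rate quota (threshold 3,914 liters). In-quota: 3,914 liters at 8.5%; over-quota: 470 liters at 19.5%.
Pro-rata value split: in-quota = $217,314.88 × 3,914/4,384 = $194,016.98; over-quota = $217,314.88 − $194,016.98 = $23,297.90.
In-quota duty = $194,016.98 × 8.5% = $16,491.44. Over-quota duty = $23,297.90 × 19.5% = $4,543.09.
Line duty = $16,491.44 + $4,543.09 = $21,034.53.
Line 4 (67.94, Lorar, 2,414 kg, $596,837.36):
Base rate for 67.94 is 5% + $1.52/kg.
Duty = $596,837.36 × 5% + 2,414 × $1.52 = $33,511.15.
Total = $32,546.42 + $3,173.28 + $21,034.53 + $33,511.15 = $90,265.38.

$90,265.38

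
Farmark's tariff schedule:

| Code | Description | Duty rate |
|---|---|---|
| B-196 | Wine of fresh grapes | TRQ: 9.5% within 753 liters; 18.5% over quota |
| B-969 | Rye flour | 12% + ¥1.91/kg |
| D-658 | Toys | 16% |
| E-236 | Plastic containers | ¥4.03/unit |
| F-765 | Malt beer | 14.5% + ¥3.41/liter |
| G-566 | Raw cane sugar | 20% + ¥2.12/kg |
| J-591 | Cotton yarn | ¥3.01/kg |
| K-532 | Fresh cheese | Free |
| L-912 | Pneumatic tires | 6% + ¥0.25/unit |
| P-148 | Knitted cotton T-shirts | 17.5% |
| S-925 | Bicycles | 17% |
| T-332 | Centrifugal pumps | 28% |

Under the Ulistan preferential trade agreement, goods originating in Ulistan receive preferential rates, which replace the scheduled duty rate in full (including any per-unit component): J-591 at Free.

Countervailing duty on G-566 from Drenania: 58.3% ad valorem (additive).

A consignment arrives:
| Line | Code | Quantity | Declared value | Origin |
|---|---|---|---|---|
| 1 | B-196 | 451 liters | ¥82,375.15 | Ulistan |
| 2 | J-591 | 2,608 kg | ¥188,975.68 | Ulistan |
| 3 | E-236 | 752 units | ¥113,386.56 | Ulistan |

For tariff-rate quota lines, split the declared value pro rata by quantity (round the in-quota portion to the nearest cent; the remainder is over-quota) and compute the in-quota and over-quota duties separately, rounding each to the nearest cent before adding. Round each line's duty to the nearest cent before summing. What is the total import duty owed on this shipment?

Line 1 (B-196, Ulistan, 451 liters, ¥82,375.15):
Code B-196 is under a tariff-rate quota (threshold 753 liters). Quantity 451 liters is within the quota, so the in-quota rate 9.5% applies to the full value.
Duty = ¥82,375.15 × 9.5% = ¥7,825.64.
Line 2 (J-591, Ulistan, 2,608 kg, ¥188,975.68):
Base rate for J-591 is ¥3.01/kg.
Origin Ulistan qualifies under the Farmark–Ulistan agreement and J-591 is covered: preferential rate Free applies instead.
Duty = ¥188,975.68 × 0% = ¥0.00.
Line 3 (E-236, Ulistan, 752 units, ¥113,386.56):
Base rate for E-236 is ¥4.03/unit.
Origin Ulistan is the FTA partner but E-236 is not on the preference list; base rate stands.
Duty = 752 × ¥4.03 = ¥3,030.56.
Total = ¥7,825.64 + ¥0.00 + ¥3,030.56 = ¥10,856.20.

¥10,856.20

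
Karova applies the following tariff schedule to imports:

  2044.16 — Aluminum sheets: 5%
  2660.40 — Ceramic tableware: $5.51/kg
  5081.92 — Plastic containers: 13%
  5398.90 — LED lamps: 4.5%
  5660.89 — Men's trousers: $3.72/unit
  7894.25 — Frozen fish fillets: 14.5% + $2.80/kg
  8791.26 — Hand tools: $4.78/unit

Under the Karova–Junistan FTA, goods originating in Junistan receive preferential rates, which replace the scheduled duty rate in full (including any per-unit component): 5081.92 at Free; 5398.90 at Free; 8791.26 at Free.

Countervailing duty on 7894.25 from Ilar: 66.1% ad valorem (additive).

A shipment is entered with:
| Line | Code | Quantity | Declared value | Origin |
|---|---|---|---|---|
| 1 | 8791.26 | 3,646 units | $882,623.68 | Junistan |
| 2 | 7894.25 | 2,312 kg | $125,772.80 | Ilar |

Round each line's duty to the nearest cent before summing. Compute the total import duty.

$107,846.48

Line 1 (8791.26, Junistan, 3,646 units, $882,623.68):
Base rate for 8791.26 is $4.78/unit.
Origin Junistan qualifies under the Karova–Junistan agreement and 8791.26 is covered: preferential rate Free applies instead.
Duty = $882,623.68 × 0% = $0.00.
Line 2 (7894.25, Ilar, 2,312 kg, $125,772.80):
Base rate for 7894.25 is 14.5% + $2.80/kg.
Additional duty on 7894.25 from Ilar: +66.1%. Applied ad valorem rate: 14.5% + 66.1% = 80.6%.
Duty = $125,772.80 × 80.6% + 2,312 × $2.80 = $107,846.48.
Total = $0.00 + $107,846.48 = $107,846.48.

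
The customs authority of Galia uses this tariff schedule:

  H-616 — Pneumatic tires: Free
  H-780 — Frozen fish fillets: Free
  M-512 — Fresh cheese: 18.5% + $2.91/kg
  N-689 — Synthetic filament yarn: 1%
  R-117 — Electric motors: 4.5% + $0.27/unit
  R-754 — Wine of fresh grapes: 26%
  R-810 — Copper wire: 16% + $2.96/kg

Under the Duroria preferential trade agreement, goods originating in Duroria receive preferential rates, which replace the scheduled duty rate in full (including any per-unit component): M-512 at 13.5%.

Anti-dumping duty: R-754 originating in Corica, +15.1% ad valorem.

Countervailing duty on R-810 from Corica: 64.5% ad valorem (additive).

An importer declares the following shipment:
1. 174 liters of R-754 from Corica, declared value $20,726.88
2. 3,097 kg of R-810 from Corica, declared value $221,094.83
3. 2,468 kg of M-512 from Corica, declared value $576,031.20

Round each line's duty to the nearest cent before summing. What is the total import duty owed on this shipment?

$309,414.86

Line 1 (R-754, Corica, 174 liters, $20,726.88):
Base rate for R-754 is 26%.
Additional duty on R-754 from Corica: +15.1%. Applied ad valorem rate: 26% + 15.1% = 41.1%.
Duty = $20,726.88 × 41.1% = $8,518.75.
Line 2 (R-810, Corica, 3,097 kg, $221,094.83):
Base rate for R-810 is 16% + $2.96/kg.
Additional duty on R-810 from Corica: +64.5%. Applied ad valorem rate: 16% + 64.5% = 80.5%.
Duty = $221,094.83 × 80.5% + 3,097 × $2.96 = $187,148.46.
Line 3 (M-512, Corica, 2,468 kg, $576,031.20):
Base rate for M-512 is 18.5% + $2.91/kg.
M-512 has an FTA preferential rate, but origin Corica is not Duroria; base rate stands.
Duty = $576,031.20 × 18.5% + 2,468 × $2.91 = $113,747.65.
Total = $8,518.75 + $187,148.46 + $113,747.65 = $309,414.86.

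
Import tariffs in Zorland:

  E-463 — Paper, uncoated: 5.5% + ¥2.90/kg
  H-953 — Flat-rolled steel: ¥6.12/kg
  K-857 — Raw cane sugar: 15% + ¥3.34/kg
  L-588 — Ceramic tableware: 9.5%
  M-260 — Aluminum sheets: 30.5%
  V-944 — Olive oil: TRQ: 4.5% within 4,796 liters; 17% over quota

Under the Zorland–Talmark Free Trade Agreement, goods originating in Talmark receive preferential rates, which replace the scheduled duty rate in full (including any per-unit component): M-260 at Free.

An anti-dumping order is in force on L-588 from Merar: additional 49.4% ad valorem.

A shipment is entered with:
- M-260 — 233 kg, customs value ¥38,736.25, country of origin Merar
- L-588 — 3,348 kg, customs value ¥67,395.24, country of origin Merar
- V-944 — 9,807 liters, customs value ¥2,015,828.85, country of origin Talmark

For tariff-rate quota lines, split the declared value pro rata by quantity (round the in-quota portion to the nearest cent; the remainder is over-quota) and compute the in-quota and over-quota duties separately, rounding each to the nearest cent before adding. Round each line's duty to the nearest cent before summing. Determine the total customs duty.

¥270,974.04

Line 1 (M-260, Merar, 233 kg, ¥38,736.25):
Base rate for M-260 is 30.5%.
M-260 has an FTA preferential rate, but origin Merar is not Talmark; base rate stands.
Duty = ¥38,736.25 × 30.5% = ¥11,814.56.
Line 2 (L-588, Merar, 3,348 kg, ¥67,395.24):
Base rate for L-588 is 9.5%.
Additional duty on L-588 from Merar: +49.4%. Applied ad valorem rate: 9.5% + 49.4% = 58.9%.
Duty = ¥67,395.24 × 58.9% = ¥39,695.80.
Line 3 (V-944, Talmark, 9,807 liters, ¥2,015,828.85):
Code V-944 is under a tariff-rate quota (threshold 4,796 liters). In-quota: 4,796 liters at 4.5%; over-quota: 5,011 liters at 17%.
Pro-rata value split: in-quota = ¥2,015,828.85 × 4,796/9,807 = ¥985,817.80; over-quota = ¥2,015,828.85 − ¥985,817.80 = ¥1,030,011.05.
In-quota duty = ¥985,817.80 × 4.5% = ¥44,361.80. Over-quota duty = ¥1,030,011.05 × 17% = ¥175,101.88.
Line duty = ¥44,361.80 + ¥175,101.88 = ¥219,463.68.
Total = ¥11,814.56 + ¥39,695.80 + ¥219,463.68 = ¥270,974.04.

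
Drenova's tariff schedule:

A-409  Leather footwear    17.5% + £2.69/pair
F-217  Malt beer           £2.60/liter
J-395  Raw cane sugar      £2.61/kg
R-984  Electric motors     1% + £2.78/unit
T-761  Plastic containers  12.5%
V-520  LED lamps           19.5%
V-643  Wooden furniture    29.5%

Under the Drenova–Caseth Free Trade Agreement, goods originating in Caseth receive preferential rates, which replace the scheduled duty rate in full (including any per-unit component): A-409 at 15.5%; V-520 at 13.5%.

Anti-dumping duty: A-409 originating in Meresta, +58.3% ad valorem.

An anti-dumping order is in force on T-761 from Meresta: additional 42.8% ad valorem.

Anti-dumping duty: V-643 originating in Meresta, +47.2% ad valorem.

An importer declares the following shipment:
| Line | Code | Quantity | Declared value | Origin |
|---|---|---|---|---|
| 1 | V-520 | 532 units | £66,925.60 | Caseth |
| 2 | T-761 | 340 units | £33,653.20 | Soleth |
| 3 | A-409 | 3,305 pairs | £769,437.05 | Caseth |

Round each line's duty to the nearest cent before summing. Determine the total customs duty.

Line 1 (V-520, Caseth, 532 units, £66,925.60):
Base rate for V-520 is 19.5%.
Origin Caseth qualifies under the Drenova–Caseth agreement and V-520 is covered: preferential rate 13.5% applies instead.
Duty = £66,925.60 × 13.5% = £9,034.96.
Line 2 (T-761, Soleth, 340 units, £33,653.20):
Base rate for T-761 is 12.5%.
The additional-duty order on T-761 targets Meresta, not Soleth; it does not apply.
Duty = £33,653.20 × 12.5% = £4,206.65.
Line 3 (A-409, Caseth, 3,305 pairs, £769,437.05):
Base rate for A-409 is 17.5% + £2.69/pair.
Origin Caseth qualifies under the Drenova–Caseth agreement and A-409 is covered: preferential rate 15.5% applies instead.
The additional-duty order on A-409 targets Meresta, not Caseth; it does not apply.
Duty = £769,437.05 × 15.5% = £119,262.74.
Total = £9,034.96 + £4,206.65 + £119,262.74 = £132,504.35.

£132,504.35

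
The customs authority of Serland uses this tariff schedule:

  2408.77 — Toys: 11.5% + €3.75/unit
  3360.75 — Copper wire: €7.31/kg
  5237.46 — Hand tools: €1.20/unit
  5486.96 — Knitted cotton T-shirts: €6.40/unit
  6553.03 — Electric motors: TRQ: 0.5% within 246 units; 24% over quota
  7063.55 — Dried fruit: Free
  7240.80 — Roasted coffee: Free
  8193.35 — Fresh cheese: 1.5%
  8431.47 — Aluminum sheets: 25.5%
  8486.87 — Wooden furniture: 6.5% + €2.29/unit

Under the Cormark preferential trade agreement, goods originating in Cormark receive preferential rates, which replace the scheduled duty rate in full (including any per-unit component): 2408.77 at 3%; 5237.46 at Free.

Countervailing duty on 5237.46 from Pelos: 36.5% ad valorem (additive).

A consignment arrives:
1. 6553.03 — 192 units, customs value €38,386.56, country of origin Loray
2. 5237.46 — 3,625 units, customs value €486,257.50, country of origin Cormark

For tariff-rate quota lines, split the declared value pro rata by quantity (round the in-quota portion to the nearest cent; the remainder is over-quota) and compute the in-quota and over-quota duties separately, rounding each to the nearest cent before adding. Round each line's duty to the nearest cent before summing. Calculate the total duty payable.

€191.93

Line 1 (6553.03, Loray, 192 units, €38,386.56):
Code 6553.03 is under a tariff-rate quota (threshold 246 units). Quantity 192 units is within the quota, so the in-quota rate 0.5% applies to the full value.
Duty = €38,386.56 × 0.5% = €191.93.
Line 2 (5237.46, Cormark, 3,625 units, €486,257.50):
Base rate for 5237.46 is €1.20/unit.
Origin Cormark qualifies under the Serland–Cormark agreement and 5237.46 is covered: preferential rate Free applies instead.
The additional-duty order on 5237.46 targets Pelos, not Cormark; it does not apply.
Duty = €486,257.50 × 0% = €0.00.
Total = €191.93 + €0.00 = €191.93.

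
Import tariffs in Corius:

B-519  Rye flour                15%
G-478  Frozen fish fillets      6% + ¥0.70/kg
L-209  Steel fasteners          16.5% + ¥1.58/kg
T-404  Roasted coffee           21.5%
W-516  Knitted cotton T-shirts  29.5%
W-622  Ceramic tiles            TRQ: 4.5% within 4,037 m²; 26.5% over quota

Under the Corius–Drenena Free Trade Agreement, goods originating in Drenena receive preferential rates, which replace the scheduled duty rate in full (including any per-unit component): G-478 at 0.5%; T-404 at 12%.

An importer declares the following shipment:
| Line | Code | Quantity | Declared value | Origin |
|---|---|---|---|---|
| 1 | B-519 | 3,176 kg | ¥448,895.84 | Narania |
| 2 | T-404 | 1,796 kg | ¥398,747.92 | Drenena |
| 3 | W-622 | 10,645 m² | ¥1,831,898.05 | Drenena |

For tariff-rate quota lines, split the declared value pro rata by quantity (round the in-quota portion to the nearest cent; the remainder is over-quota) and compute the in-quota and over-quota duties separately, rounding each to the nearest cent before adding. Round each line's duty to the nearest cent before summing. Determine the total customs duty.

Line 1 (B-519, Narania, 3,176 kg, ¥448,895.84):
Base rate for B-519 is 15%.
Duty = ¥448,895.84 × 15% = ¥67,334.38.
Line 2 (T-404, Drenena, 1,796 kg, ¥398,747.92):
Base rate for T-404 is 21.5%.
Origin Drenena qualifies under the Corius–Drenena agreement and T-404 is covered: preferential rate 12% applies instead.
Duty = ¥398,747.92 × 12% = ¥47,849.75.
Line 3 (W-622, Drenena, 10,645 m², ¥1,831,898.05):
Code W-622 is under a tariff-rate quota (threshold 4,037 m²). In-quota: 4,037 m² at 4.5%; over-quota: 6,608 m² at 26.5%.
Pro-rata value split: in-quota = ¥1,831,898.05 × 4,037/10,645 = ¥694,727.33; over-quota = ¥1,831,898.05 − ¥694,727.33 = ¥1,137,170.72.
In-quota duty = ¥694,727.33 × 4.5% = ¥31,262.73. Over-quota duty = ¥1,137,170.72 × 26.5% = ¥301,350.24.
Line duty = ¥31,262.73 + ¥301,350.24 = ¥332,612.97.
Total = ¥67,334.38 + ¥47,849.75 + ¥332,612.97 = ¥447,797.10.

¥447,797.10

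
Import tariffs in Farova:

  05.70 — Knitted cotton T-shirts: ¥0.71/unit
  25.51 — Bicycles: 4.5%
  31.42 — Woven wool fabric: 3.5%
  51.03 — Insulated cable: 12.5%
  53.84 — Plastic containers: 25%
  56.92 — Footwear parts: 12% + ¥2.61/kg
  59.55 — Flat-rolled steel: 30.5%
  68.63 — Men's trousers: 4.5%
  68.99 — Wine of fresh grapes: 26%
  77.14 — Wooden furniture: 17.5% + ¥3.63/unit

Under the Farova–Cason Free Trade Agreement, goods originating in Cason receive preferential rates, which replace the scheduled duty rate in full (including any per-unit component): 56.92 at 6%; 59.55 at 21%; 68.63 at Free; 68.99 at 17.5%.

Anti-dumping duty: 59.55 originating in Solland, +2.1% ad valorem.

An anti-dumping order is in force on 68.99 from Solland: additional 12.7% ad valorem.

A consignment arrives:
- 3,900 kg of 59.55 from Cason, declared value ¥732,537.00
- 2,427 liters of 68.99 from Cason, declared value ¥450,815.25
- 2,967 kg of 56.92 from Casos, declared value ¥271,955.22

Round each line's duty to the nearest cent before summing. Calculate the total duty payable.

¥273,103.94

Line 1 (59.55, Cason, 3,900 kg, ¥732,537.00):
Base rate for 59.55 is 30.5%.
Origin Cason qualifies under the Farova–Cason agreement and 59.55 is covered: preferential rate 21% applies instead.
The additional-duty order on 59.55 targets Solland, not Cason; it does not apply.
Duty = ¥732,537.00 × 21% = ¥153,832.77.
Line 2 (68.99, Cason, 2,427 liters, ¥450,815.25):
Base rate for 68.99 is 26%.
Origin Cason qualifies under the Farova–Cason agreement and 68.99 is covered: preferential rate 17.5% applies instead.
The additional-duty order on 68.99 targets Solland, not Cason; it does not apply.
Duty = ¥450,815.25 × 17.5% = ¥78,892.67.
Line 3 (56.92, Casos, 2,967 kg, ¥271,955.22):
Base rate for 56.92 is 12% + ¥2.61/kg.
56.92 has an FTA preferential rate, but origin Casos is not Cason; base rate stands.
Duty = ¥271,955.22 × 12% + 2,967 × ¥2.61 = ¥40,378.50.
Total = ¥153,832.77 + ¥78,892.67 + ¥40,378.50 = ¥273,103.94.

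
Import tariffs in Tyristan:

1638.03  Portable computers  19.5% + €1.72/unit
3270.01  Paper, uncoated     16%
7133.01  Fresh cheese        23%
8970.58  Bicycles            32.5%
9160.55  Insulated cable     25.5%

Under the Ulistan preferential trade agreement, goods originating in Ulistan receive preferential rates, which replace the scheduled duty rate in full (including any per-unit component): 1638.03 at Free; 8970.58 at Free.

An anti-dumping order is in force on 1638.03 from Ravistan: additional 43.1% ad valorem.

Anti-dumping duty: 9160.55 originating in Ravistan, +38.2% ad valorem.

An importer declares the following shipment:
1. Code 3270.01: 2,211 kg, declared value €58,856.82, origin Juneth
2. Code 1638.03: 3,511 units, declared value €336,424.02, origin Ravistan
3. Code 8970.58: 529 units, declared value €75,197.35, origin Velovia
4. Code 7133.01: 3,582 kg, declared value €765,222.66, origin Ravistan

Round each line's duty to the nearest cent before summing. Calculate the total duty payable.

€426,497.80

Line 1 (3270.01, Juneth, 2,211 kg, €58,856.82):
Base rate for 3270.01 is 16%.
Duty = €58,856.82 × 16% = €9,417.09.
Line 2 (1638.03, Ravistan, 3,511 units, €336,424.02):
Base rate for 1638.03 is 19.5% + €1.72/unit.
1638.03 has an FTA preferential rate, but origin Ravistan is not Ulistan; base rate stands.
Additional duty on 1638.03 from Ravistan: +43.1%. Applied ad valorem rate: 19.5% + 43.1% = 62.6%.
Duty = €336,424.02 × 62.6% + 3,511 × €1.72 = €216,640.36.
Line 3 (8970.58, Velovia, 529 units, €75,197.35):
Base rate for 8970.58 is 32.5%.
8970.58 has an FTA preferential rate, but origin Velovia is not Ulistan; base rate stands.
Duty = €75,197.35 × 32.5% = €24,439.14.
Line 4 (7133.01, Ravistan, 3,582 kg, €765,222.66):
Base rate for 7133.01 is 23%.
Duty = €765,222.66 × 23% = €176,001.21.
Total = €9,417.09 + €216,640.36 + €24,439.14 + €176,001.21 = €426,497.80.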